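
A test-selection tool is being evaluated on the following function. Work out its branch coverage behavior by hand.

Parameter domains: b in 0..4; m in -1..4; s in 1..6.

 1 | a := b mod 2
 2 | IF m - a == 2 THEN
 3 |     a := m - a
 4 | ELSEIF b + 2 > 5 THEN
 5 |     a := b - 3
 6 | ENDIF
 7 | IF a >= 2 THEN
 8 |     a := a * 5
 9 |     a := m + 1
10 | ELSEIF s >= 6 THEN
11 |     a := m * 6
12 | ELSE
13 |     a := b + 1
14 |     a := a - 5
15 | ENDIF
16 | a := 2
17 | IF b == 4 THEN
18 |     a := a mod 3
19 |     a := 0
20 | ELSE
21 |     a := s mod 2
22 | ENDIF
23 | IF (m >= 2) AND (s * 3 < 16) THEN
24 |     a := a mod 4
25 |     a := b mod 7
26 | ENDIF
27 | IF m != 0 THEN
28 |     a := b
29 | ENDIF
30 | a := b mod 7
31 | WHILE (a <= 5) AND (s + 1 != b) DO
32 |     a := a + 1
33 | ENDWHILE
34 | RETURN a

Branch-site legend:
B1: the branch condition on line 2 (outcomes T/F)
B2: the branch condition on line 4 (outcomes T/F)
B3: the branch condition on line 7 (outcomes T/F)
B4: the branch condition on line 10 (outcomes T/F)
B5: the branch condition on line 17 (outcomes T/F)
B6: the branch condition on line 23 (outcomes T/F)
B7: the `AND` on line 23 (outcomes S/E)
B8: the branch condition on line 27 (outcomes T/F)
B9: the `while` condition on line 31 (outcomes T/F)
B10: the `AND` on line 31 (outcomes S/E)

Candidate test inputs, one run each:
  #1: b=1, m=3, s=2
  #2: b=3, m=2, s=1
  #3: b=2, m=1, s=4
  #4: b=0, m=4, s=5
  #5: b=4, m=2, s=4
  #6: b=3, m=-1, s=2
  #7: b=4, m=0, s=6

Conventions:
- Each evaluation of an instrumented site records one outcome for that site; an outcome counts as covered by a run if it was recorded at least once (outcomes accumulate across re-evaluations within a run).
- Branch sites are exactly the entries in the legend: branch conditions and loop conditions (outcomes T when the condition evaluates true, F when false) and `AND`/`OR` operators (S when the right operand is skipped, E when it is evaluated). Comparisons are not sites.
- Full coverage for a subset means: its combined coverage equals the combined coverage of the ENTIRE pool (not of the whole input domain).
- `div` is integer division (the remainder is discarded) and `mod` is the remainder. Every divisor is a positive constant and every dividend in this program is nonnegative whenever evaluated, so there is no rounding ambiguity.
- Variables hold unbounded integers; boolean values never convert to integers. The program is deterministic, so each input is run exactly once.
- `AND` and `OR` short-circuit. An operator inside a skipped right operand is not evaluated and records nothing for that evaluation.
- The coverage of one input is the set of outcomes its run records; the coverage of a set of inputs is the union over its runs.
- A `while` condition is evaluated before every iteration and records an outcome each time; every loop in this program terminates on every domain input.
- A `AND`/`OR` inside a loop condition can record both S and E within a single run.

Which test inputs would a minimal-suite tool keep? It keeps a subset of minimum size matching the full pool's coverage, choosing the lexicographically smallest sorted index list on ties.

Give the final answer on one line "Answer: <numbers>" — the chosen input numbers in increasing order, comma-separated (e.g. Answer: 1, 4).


input #1 (b=1, m=3, s=2): covers B1=T, B3=T, B5=F, B6=T, B7=E, B8=T, B9=T, B9=F, B10=S, B10=E
input #2 (b=3, m=2, s=1): covers B1=F, B2=F, B3=F, B4=F, B5=F, B6=T, B7=E, B8=T, B9=T, B9=F, B10=S, B10=E
input #3 (b=2, m=1, s=4): covers B1=F, B2=F, B3=F, B4=F, B5=F, B6=F, B7=S, B8=T, B9=T, B9=F, B10=S, B10=E
input #4 (b=0, m=4, s=5): covers B1=F, B2=F, B3=F, B4=F, B5=F, B6=T, B7=E, B8=T, B9=T, B9=F, B10=S, B10=E
input #5 (b=4, m=2, s=4): covers B1=T, B3=T, B5=T, B6=T, B7=E, B8=T, B9=T, B9=F, B10=S, B10=E
input #6 (b=3, m=-1, s=2): covers B1=F, B2=F, B3=F, B4=F, B5=F, B6=F, B7=S, B8=T, B9=F, B10=E
input #7 (b=4, m=0, s=6): covers B1=F, B2=T, B3=F, B4=T, B5=T, B6=F, B7=S, B8=F, B9=T, B9=F, B10=S, B10=E
together the pool reaches 20 outcomes: B1=T, B1=F, B2=T, B2=F, B3=T, B3=F, B4=T, B4=F, B5=T, B5=F, B6=T, B6=F, B7=S, B7=E, B8=T, B8=F, B9=T, B9=F, B10=S, B10=E
size 1 is not enough: best union over all size-1 subsets is 12/20
size 2 is not enough: best union over all size-2 subsets is 18/20
inputs {1, 2, 7} (size 3) cover everything; no size-3 subset with a lexicographically smaller index list covers all 20
Answer: 1, 2, 7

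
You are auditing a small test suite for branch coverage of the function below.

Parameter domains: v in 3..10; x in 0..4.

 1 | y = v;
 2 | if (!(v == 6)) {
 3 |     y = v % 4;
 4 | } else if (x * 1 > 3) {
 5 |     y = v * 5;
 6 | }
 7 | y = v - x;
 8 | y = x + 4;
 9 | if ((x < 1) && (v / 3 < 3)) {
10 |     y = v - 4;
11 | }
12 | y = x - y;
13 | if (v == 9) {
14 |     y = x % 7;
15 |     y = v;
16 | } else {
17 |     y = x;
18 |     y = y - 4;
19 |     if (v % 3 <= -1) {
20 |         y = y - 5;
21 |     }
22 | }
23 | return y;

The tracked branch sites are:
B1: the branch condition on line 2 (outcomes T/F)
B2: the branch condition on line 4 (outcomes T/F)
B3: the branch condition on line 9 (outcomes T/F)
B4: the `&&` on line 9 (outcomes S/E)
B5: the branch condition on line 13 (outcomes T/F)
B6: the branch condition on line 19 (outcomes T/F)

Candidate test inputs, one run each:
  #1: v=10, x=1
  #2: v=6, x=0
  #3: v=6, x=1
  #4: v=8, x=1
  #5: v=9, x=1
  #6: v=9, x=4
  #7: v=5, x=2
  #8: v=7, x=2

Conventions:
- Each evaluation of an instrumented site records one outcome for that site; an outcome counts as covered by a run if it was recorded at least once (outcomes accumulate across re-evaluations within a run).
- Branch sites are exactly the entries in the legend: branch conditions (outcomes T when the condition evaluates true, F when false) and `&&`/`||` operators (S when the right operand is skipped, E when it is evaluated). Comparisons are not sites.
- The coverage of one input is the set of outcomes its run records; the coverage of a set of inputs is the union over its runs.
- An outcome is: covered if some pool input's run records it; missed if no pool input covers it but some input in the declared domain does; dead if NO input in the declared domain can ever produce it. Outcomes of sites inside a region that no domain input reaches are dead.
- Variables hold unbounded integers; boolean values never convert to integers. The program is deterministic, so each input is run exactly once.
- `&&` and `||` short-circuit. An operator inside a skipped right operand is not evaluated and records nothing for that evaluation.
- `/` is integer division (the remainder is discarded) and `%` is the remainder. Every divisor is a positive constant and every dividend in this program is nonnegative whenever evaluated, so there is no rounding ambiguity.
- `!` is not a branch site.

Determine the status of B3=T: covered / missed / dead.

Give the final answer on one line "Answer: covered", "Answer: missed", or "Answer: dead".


B3=T is recorded by pool input(s) 2 -> covered
Answer: covered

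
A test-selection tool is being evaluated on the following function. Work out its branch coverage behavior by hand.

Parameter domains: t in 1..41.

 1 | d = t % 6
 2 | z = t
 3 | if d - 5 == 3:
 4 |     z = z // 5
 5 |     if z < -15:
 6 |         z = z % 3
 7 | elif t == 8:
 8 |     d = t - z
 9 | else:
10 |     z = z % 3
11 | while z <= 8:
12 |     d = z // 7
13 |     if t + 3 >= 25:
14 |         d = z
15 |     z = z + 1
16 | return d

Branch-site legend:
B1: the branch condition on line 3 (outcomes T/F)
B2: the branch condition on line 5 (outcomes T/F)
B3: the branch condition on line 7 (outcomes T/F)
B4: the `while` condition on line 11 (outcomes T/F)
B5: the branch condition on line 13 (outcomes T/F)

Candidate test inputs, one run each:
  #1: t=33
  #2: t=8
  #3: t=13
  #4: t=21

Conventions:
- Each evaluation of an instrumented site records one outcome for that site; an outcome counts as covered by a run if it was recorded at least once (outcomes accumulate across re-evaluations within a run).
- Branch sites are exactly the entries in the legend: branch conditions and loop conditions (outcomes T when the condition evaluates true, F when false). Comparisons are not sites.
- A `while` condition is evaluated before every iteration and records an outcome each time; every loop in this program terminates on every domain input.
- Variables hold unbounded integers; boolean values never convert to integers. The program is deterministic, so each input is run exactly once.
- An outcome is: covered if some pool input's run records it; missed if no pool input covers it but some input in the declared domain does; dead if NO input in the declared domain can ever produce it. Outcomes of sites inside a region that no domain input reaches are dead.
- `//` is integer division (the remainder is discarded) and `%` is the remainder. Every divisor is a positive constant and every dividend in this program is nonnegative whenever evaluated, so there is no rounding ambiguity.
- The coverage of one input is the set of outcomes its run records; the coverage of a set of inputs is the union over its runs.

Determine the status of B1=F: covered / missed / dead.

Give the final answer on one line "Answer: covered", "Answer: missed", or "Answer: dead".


B1=F is recorded by pool input(s) 1, 2, 3, 4 -> covered
Answer: covered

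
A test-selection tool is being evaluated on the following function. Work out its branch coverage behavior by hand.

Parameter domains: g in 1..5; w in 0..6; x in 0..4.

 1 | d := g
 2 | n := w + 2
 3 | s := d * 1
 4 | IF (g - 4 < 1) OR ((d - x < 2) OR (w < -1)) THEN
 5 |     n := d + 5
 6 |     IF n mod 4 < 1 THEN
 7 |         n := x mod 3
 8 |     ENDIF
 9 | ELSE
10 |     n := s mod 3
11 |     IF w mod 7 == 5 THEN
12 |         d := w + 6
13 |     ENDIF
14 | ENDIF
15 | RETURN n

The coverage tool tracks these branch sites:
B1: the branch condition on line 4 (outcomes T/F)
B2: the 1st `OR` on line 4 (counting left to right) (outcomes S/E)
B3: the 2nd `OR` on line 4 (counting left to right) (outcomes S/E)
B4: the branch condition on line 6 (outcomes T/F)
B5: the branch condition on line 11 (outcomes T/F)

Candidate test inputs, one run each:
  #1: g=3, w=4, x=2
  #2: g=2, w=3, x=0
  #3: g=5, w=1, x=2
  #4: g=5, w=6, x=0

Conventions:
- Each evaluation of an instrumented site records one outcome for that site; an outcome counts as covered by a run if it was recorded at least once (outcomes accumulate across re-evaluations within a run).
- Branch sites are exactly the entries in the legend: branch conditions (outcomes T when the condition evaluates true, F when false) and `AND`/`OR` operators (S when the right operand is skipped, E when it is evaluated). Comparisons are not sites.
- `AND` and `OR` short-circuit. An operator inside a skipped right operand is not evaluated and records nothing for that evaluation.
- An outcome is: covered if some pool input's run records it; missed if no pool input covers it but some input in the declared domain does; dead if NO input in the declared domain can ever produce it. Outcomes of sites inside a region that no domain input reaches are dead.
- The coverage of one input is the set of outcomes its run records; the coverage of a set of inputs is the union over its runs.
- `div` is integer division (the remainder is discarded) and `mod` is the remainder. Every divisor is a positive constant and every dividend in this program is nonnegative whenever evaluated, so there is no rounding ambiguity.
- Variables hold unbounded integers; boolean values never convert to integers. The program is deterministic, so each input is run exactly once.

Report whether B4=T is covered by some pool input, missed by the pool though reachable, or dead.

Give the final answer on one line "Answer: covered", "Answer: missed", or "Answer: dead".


B4=T is recorded by pool input(s) 1 -> covered
Answer: covered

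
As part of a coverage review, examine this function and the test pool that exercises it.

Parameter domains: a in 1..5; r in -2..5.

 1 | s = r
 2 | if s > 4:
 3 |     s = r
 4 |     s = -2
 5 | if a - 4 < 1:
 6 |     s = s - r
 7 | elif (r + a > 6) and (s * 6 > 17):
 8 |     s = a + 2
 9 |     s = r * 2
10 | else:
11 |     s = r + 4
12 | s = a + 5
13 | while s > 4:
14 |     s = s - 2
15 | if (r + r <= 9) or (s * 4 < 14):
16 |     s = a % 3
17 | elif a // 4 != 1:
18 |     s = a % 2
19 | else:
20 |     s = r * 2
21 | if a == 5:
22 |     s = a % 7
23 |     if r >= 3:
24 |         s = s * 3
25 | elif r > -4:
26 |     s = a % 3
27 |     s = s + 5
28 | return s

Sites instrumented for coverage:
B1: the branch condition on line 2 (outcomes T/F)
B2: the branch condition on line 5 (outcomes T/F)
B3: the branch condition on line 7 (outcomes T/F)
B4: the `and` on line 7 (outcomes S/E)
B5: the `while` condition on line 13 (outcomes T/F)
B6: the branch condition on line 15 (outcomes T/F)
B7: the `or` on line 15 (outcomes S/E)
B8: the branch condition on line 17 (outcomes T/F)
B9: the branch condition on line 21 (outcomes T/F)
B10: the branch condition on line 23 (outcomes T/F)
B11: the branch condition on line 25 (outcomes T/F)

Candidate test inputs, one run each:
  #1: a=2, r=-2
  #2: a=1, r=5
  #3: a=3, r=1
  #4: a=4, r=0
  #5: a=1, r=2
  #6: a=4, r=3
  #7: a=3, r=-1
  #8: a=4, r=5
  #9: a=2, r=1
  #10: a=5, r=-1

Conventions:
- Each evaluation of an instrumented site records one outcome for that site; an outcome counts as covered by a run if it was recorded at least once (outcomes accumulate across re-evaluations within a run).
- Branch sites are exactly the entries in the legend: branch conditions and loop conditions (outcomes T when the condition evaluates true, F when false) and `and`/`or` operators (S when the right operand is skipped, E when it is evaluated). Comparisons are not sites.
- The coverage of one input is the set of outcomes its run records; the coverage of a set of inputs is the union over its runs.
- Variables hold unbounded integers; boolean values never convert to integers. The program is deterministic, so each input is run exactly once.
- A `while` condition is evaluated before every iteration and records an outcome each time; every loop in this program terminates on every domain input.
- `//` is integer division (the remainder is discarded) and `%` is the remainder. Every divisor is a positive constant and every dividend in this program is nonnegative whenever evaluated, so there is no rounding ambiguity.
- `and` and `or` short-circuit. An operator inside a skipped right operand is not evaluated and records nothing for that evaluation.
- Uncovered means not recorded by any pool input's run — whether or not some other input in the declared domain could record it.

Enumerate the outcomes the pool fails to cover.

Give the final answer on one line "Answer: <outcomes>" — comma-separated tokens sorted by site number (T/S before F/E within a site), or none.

#1 (a=2, r=-2) -> B1->F, B2->T, B5->T, B5->T, B5->F, B7->S, B6->T, B9->F, B11->T; covered: B1=F, B2=T, B5=T, B5=F, B6=T, B7=S, B9=F, B11=T
#2 (a=1, r=5) -> B1->T, B2->T, B5->T, B5->F, B7->E, B6->F, B8->T, B9->F, B11->T; covered: B1=T, B2=T, B5=T, B5=F, B6=F, B7=E, B8=T, B9=F, B11=T
#3 (a=3, r=1) -> B1->F, B2->T, B5->T, B5->T, B5->F, B7->S, B6->T, B9->F, B11->T; covered: B1=F, B2=T, B5=T, B5=F, B6=T, B7=S, B9=F, B11=T
#4 (a=4, r=0) -> B1->F, B2->T, B5->T, B5->T, B5->T, B5->F, B7->S, B6->T, B9->F, B11->T; covered: B1=F, B2=T, B5=T, B5=F, B6=T, B7=S, B9=F, B11=T
#5 (a=1, r=2) -> B1->F, B2->T, B5->T, B5->F, B7->S, B6->T, B9->F, B11->T; covered: B1=F, B2=T, B5=T, B5=F, B6=T, B7=S, B9=F, B11=T
#6 (a=4, r=3) -> B1->F, B2->T, B5->T, B5->T, B5->T, B5->F, B7->S, B6->T, B9->F, B11->T; covered: B1=F, B2=T, B5=T, B5=F, B6=T, B7=S, B9=F, B11=T
#7 (a=3, r=-1) -> B1->F, B2->T, B5->T, B5->T, B5->F, B7->S, B6->T, B9->F, B11->T; covered: B1=F, B2=T, B5=T, B5=F, B6=T, B7=S, B9=F, B11=T
#8 (a=4, r=5) -> B1->T, B2->T, B5->T, B5->T, B5->T, B5->F, B7->E, B6->T, B9->F, B11->T; covered: B1=T, B2=T, B5=T, B5=F, B6=T, B7=E, B9=F, B11=T
#9 (a=2, r=1) -> B1->F, B2->T, B5->T, B5->T, B5->F, B7->S, B6->T, B9->F, B11->T; covered: B1=F, B2=T, B5=T, B5=F, B6=T, B7=S, B9=F, B11=T
#10 (a=5, r=-1) -> B1->F, B2->F, B4->S, B3->F, B5->T, B5->T, B5->T, B5->F, B7->S, B6->T, B9->T, B10->F; covered: B1=F, B2=F, B3=F, B4=S, B5=T, B5=F, B6=T, B7=S, B9=T, B10=F
union over the pool: B1=T, B1=F, B2=T, B2=F, B3=F, B4=S, B5=T, B5=F, B6=T, B6=F, B7=S, B7=E, B8=T, B9=T, B9=F, B10=F, B11=T
uncovered (5 of 22): B3=T, B4=E, B8=F, B10=T, B11=F

Answer: B3=T, B4=E, B8=F, B10=T, B11=F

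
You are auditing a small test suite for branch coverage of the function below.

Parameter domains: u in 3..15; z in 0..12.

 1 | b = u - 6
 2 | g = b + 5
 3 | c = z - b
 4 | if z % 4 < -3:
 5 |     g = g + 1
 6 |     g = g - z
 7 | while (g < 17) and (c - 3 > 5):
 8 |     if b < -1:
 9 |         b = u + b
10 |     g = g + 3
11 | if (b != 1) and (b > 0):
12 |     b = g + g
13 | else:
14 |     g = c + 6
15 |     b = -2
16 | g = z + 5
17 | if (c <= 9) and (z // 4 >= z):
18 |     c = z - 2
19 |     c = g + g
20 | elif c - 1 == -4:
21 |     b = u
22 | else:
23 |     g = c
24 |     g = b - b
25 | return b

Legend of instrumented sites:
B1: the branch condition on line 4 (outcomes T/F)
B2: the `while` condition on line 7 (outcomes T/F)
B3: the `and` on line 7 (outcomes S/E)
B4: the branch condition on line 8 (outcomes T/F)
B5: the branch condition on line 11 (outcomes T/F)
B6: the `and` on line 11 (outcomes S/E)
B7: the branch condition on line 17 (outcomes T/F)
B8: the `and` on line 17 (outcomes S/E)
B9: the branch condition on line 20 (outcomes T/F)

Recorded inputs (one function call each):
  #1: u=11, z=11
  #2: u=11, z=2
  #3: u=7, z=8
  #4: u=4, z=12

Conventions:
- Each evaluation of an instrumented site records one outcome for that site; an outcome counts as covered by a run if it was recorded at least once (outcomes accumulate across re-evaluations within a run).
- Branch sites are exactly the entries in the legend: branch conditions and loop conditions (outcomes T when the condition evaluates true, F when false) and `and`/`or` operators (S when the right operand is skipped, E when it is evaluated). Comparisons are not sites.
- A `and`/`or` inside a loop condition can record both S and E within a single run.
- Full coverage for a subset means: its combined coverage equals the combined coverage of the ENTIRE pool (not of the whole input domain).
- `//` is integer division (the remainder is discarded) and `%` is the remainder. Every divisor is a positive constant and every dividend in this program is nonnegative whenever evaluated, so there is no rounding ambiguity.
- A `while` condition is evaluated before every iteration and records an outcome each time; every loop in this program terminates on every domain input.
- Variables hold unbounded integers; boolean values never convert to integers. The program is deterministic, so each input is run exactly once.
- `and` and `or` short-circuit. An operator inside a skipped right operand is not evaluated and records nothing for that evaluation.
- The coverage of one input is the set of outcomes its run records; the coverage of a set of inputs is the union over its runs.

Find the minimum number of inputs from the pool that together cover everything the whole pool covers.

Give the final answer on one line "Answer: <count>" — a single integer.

input #1, u=11, z=11: events B1->F, B3->E, B2->F, B6->E, B5->T, B8->E, B7->F, B9->F; outcomes B1=F, B2=F, B3=E, B5=T, B6=E, B7=F, B8=E, B9=F
input #2, u=11, z=2: events B1->F, B3->E, B2->F, B6->E, B5->T, B8->E, B7->F, B9->T; outcomes B1=F, B2=F, B3=E, B5=T, B6=E, B7=F, B8=E, B9=T
input #3, u=7, z=8: events B1->F, B3->E, B2->F, B6->S, B5->F, B8->E, B7->F, B9->F; outcomes B1=F, B2=F, B3=E, B5=F, B6=S, B7=F, B8=E, B9=F
input #4, u=4, z=12: events B1->F, B3->E, B2->T, B4->T, B3->E, B2->T, B4->F, B3->E, B2->T, B4->F, B3->E, B2->T, B4->F, B3->E, ...; outcomes B1=F, B2=T, B2=F, B3=S, B3=E, B4=T, B4=F, B5=T, B6=E, B7=F, B8=S, B9=F
the full pool covers 16 outcomes: B1=F, B2=T, B2=F, B3=S, B3=E, B4=T, B4=F, B5=T, B5=F, B6=S, B6=E, B7=F, B8=S, B8=E, B9=T, B9=F
no size-1 subset reaches all 16 outcomes (best union: 12/16)
no size-2 subset reaches all 16 outcomes (best union: 15/16)
the canonical winner is {2, 3, 4}: size 3, full 16-outcome coverage, earliest index list among size-3 covers

Answer: 3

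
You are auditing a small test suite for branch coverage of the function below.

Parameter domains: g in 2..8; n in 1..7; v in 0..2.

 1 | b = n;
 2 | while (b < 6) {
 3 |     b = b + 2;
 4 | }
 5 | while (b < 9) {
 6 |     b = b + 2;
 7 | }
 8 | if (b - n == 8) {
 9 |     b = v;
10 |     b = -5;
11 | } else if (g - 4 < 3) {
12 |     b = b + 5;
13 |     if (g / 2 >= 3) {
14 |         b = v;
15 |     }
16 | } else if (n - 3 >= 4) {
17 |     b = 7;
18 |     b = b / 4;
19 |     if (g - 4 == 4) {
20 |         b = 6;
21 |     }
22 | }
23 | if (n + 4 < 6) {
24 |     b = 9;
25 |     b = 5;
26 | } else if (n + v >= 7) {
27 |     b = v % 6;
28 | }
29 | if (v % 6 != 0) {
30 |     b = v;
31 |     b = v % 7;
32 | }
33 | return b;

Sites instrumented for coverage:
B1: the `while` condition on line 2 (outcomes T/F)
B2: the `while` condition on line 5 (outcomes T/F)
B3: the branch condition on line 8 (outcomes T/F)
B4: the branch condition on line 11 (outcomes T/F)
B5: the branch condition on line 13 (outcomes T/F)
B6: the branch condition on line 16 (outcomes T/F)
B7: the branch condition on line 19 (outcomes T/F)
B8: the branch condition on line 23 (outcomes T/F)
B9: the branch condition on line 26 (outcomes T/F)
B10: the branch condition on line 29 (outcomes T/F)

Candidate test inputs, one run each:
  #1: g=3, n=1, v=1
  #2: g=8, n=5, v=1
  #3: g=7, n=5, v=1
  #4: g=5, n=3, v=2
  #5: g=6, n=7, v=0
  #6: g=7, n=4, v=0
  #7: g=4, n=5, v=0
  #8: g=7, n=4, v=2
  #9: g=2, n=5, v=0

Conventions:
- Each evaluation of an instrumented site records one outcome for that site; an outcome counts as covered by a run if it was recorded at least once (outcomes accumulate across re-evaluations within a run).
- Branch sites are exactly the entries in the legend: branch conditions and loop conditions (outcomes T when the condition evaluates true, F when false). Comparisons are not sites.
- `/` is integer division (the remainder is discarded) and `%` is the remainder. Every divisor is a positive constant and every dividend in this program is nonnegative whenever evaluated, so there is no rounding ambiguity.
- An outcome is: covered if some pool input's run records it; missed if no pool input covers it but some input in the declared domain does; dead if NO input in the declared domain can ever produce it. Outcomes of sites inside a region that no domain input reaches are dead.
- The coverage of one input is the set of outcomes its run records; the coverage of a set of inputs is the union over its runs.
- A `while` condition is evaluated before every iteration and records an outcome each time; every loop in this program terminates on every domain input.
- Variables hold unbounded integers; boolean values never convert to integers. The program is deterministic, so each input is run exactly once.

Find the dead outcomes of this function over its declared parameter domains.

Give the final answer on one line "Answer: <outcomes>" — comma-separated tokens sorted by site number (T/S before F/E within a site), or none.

running all 147 domain inputs and tallying outcomes:
  reachable outcomes have witnesses, e.g. B1=T (e.g. g=2, n=1, v=0), B1=F (e.g. g=2, n=1, v=0), B2=T (e.g. g=2, n=1, v=0), B2=F (e.g. g=2, n=1, v=0)

Answer: none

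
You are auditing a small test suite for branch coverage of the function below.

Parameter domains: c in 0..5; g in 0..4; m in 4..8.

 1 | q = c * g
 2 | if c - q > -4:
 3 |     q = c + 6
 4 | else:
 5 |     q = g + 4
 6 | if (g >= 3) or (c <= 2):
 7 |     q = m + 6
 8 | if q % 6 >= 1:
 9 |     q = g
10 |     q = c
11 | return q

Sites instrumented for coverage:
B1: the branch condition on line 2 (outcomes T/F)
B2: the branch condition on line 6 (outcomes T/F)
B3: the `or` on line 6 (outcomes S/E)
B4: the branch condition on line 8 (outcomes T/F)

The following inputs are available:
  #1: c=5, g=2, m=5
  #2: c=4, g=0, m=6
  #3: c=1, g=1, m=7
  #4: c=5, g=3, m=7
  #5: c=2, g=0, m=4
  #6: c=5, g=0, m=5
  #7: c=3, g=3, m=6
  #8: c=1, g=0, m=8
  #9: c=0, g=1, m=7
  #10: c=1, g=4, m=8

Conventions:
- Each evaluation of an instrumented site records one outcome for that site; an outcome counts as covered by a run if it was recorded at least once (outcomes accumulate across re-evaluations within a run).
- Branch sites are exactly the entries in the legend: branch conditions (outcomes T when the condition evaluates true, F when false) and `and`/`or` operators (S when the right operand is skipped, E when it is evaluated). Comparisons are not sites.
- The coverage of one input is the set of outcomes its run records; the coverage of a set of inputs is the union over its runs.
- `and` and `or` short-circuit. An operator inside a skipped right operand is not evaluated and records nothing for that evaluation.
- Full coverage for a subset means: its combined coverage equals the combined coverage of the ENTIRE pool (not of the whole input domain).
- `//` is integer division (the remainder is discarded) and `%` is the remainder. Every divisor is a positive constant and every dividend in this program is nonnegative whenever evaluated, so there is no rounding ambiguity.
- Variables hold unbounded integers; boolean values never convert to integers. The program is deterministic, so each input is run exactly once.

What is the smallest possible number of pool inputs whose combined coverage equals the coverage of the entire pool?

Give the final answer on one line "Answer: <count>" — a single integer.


input #1, c=5, g=2, m=5: events B1->F, B3->E, B2->F, B4->F; outcomes B1=F, B2=F, B3=E, B4=F
input #2, c=4, g=0, m=6: events B1->T, B3->E, B2->F, B4->T; outcomes B1=T, B2=F, B3=E, B4=T
input #3, c=1, g=1, m=7: events B1->T, B3->E, B2->T, B4->T; outcomes B1=T, B2=T, B3=E, B4=T
input #4, c=5, g=3, m=7: events B1->F, B3->S, B2->T, B4->T; outcomes B1=F, B2=T, B3=S, B4=T
input #5, c=2, g=0, m=4: events B1->T, B3->E, B2->T, B4->T; outcomes B1=T, B2=T, B3=E, B4=T
input #6, c=5, g=0, m=5: events B1->T, B3->E, B2->F, B4->T; outcomes B1=T, B2=F, B3=E, B4=T
input #7, c=3, g=3, m=6: events B1->F, B3->S, B2->T, B4->F; outcomes B1=F, B2=T, B3=S, B4=F
input #8, c=1, g=0, m=8: events B1->T, B3->E, B2->T, B4->T; outcomes B1=T, B2=T, B3=E, B4=T
input #9, c=0, g=1, m=7: events B1->T, B3->E, B2->T, B4->T; outcomes B1=T, B2=T, B3=E, B4=T
input #10, c=1, g=4, m=8: events B1->T, B3->S, B2->T, B4->T; outcomes B1=T, B2=T, B3=S, B4=T
together the pool reaches 8 outcomes: B1=T, B1=F, B2=T, B2=F, B3=S, B3=E, B4=T, B4=F
size 1 is not enough: best union over all size-1 subsets is 4/8
the canonical winner is {1, 10}: size 2, full 8-outcome coverage, earliest index list among size-2 covers
Answer: 2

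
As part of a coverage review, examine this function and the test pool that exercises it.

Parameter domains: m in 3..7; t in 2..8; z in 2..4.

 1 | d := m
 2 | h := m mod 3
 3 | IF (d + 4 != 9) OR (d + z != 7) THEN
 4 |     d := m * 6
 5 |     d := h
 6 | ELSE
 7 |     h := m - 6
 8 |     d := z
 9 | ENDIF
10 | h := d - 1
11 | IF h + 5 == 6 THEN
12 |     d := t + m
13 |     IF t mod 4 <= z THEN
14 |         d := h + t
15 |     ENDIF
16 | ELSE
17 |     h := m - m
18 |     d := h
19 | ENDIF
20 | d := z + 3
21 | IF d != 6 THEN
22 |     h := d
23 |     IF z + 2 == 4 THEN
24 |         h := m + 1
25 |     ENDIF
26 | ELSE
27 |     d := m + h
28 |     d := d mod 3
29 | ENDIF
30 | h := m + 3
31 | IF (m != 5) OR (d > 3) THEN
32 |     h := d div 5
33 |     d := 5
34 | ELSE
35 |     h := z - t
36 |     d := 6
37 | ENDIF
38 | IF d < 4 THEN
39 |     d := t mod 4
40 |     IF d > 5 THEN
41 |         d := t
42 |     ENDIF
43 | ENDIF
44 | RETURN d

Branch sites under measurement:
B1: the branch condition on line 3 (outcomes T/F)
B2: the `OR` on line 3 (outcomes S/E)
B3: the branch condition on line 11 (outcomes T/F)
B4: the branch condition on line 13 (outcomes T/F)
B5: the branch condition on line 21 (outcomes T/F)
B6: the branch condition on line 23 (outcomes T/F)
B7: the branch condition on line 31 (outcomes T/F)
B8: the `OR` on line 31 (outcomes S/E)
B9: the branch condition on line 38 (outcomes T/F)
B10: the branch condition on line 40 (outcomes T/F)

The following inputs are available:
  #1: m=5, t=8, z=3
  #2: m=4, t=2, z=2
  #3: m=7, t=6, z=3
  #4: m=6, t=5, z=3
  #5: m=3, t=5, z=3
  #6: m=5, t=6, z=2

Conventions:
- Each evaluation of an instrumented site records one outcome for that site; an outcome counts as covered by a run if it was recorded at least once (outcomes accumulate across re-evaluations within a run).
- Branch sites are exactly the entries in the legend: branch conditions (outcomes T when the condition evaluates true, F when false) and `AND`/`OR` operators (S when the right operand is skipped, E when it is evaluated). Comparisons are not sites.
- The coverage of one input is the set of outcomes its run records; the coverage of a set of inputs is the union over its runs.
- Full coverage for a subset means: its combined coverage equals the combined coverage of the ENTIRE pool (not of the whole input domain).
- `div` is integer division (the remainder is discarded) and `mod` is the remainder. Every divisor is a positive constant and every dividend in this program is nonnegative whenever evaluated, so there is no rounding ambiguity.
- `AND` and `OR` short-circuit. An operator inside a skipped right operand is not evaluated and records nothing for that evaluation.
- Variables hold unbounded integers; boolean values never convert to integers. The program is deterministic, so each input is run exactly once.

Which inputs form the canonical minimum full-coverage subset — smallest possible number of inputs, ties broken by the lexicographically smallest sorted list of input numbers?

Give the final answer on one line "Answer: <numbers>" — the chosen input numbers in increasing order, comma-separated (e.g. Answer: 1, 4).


input #1 (m=5, t=8, z=3): events B2->E, B1->T, B3->T, B4->T, B5->F, B8->E, B7->F, B9->F; covers B1=T, B2=E, B3=T, B4=T, B5=F, B7=F, B8=E, B9=F
input #2 (m=4, t=2, z=2): events B2->S, B1->T, B3->F, B5->T, B6->T, B8->S, B7->T, B9->F; covers B1=T, B2=S, B3=F, B5=T, B6=T, B7=T, B8=S, B9=F
input #3 (m=7, t=6, z=3): events B2->S, B1->T, B3->F, B5->F, B8->S, B7->T, B9->F; covers B1=T, B2=S, B3=F, B5=F, B7=T, B8=S, B9=F
input #4 (m=6, t=5, z=3): events B2->S, B1->T, B3->F, B5->F, B8->S, B7->T, B9->F; covers B1=T, B2=S, B3=F, B5=F, B7=T, B8=S, B9=F
input #5 (m=3, t=5, z=3): events B2->S, B1->T, B3->F, B5->F, B8->S, B7->T, B9->F; covers B1=T, B2=S, B3=F, B5=F, B7=T, B8=S, B9=F
input #6 (m=5, t=6, z=2): events B2->E, B1->F, B3->T, B4->T, B5->T, B6->T, B8->E, B7->T, B9->F; covers B1=F, B2=E, B3=T, B4=T, B5=T, B6=T, B7=T, B8=E, B9=F
pool-wide coverage (15 outcomes): B1=T, B1=F, B2=S, B2=E, B3=T, B3=F, B4=T, B5=T, B5=F, B6=T, B7=T, B7=F, B8=S, B8=E, B9=F
every size-1 subset falls short of the 15 outcomes (best: 9/15)
every size-2 subset falls short of the 15 outcomes (best: 14/15)
inputs {1, 2, 6} (size 3) cover everything; no size-3 subset with a lexicographically smaller index list covers all 15
Answer: 1, 2, 6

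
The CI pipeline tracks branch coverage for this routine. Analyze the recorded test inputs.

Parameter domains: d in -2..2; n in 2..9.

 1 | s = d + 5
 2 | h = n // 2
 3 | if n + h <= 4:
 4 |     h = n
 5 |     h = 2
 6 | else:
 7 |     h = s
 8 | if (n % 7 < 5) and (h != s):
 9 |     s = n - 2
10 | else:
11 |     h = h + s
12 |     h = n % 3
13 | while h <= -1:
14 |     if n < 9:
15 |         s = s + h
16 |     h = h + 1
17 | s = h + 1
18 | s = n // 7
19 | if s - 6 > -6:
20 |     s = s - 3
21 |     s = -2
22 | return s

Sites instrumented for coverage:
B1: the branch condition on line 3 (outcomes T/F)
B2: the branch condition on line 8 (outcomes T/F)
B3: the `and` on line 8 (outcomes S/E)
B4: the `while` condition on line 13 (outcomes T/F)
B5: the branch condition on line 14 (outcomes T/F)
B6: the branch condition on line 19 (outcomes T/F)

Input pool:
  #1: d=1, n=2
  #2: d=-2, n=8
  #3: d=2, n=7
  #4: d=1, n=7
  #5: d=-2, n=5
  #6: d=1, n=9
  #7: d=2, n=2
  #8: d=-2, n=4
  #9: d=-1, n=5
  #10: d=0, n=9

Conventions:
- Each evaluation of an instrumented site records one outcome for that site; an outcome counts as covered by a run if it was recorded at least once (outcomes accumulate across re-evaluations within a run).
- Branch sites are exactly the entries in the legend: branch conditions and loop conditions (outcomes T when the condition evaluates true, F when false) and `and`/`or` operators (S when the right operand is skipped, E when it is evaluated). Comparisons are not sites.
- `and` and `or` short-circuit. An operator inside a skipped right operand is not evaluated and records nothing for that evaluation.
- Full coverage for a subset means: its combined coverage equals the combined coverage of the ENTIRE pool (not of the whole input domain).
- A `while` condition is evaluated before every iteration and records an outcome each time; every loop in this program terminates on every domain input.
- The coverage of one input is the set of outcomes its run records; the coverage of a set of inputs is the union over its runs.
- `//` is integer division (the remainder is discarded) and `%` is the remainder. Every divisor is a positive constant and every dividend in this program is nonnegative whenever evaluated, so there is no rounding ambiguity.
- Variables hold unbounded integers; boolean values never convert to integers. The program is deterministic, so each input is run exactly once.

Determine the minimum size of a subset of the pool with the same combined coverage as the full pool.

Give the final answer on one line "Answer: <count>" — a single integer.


input #1, d=1, n=2: events B1->T, B3->E, B2->T, B4->F, B6->F; outcomes B1=T, B2=T, B3=E, B4=F, B6=F
input #2, d=-2, n=8: events B1->F, B3->E, B2->F, B4->F, B6->T; outcomes B1=F, B2=F, B3=E, B4=F, B6=T
input #3, d=2, n=7: events B1->F, B3->E, B2->F, B4->F, B6->T; outcomes B1=F, B2=F, B3=E, B4=F, B6=T
input #4, d=1, n=7: events B1->F, B3->E, B2->F, B4->F, B6->T; outcomes B1=F, B2=F, B3=E, B4=F, B6=T
input #5, d=-2, n=5: events B1->F, B3->S, B2->F, B4->F, B6->F; outcomes B1=F, B2=F, B3=S, B4=F, B6=F
input #6, d=1, n=9: events B1->F, B3->E, B2->F, B4->F, B6->T; outcomes B1=F, B2=F, B3=E, B4=F, B6=T
input #7, d=2, n=2: events B1->T, B3->E, B2->T, B4->F, B6->F; outcomes B1=T, B2=T, B3=E, B4=F, B6=F
input #8, d=-2, n=4: events B1->F, B3->E, B2->F, B4->F, B6->F; outcomes B1=F, B2=F, B3=E, B4=F, B6=F
input #9, d=-1, n=5: events B1->F, B3->S, B2->F, B4->F, B6->F; outcomes B1=F, B2=F, B3=S, B4=F, B6=F
input #10, d=0, n=9: events B1->F, B3->E, B2->F, B4->F, B6->T; outcomes B1=F, B2=F, B3=E, B4=F, B6=T
pool-wide coverage (9 outcomes): B1=T, B1=F, B2=T, B2=F, B3=S, B3=E, B4=F, B6=T, B6=F
every size-1 subset falls short of the 9 outcomes (best: 5/9)
every size-2 subset falls short of the 9 outcomes (best: 8/9)
the canonical winner is {1, 2, 5}: size 3, full 9-outcome coverage, earliest index list among size-3 covers
Answer: 3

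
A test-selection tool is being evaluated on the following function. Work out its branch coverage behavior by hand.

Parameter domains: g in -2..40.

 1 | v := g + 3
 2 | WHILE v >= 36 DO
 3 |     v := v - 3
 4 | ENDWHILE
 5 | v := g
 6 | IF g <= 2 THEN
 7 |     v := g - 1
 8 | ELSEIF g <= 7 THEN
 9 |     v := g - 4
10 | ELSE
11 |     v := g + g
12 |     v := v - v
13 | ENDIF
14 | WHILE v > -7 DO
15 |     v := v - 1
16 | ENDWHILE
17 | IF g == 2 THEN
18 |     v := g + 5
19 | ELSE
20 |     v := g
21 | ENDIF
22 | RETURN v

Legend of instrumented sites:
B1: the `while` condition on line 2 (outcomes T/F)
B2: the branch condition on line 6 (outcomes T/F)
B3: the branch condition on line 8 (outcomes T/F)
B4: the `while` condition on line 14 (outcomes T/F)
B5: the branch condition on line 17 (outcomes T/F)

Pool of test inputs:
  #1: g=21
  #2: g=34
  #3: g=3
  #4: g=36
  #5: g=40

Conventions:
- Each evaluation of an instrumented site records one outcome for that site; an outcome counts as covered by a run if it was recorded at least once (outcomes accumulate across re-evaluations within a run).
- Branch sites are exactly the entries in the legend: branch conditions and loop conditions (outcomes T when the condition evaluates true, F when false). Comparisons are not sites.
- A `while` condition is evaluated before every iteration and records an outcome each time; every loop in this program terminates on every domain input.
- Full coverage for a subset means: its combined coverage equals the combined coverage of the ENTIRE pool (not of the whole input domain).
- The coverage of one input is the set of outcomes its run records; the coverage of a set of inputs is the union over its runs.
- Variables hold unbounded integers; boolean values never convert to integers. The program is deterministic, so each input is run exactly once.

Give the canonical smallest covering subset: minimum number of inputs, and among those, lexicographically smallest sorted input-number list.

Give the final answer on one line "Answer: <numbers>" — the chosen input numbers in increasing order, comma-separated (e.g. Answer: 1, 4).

#1 (g=21) -> B1->F, B2->F, B3->F, B4->T, B4->T, B4->T, B4->T, B4->T, B4->T, B4->T, B4->F, B5->F; covered: B1=F, B2=F, B3=F, B4=T, B4=F, B5=F
#2 (g=34) -> B1->T, B1->F, B2->F, B3->F, B4->T, B4->T, B4->T, B4->T, B4->T, B4->T, B4->T, B4->F, B5->F; covered: B1=T, B1=F, B2=F, B3=F, B4=T, B4=F, B5=F
#3 (g=3) -> B1->F, B2->F, B3->T, B4->T, B4->T, B4->T, B4->T, B4->T, B4->T, B4->F, B5->F; covered: B1=F, B2=F, B3=T, B4=T, B4=F, B5=F
#4 (g=36) -> B1->T, B1->T, B1->F, B2->F, B3->F, B4->T, B4->T, B4->T, B4->T, B4->T, B4->T, B4->T, B4->F, B5->F; covered: B1=T, B1=F, B2=F, B3=F, B4=T, B4=F, B5=F
#5 (g=40) -> B1->T, B1->T, B1->T, B1->F, B2->F, B3->F, B4->T, B4->T, B4->T, B4->T, B4->T, B4->T, B4->T, B4->F, ...; covered: B1=T, B1=F, B2=F, B3=F, B4=T, B4=F, B5=F
together the pool reaches 8 outcomes: B1=T, B1=F, B2=F, B3=T, B3=F, B4=T, B4=F, B5=F
checked all size-1 subsets: none covers 8 outcomes (max 7/8)
size 2: inputs {2, 3} cover all 8 outcomes, and no lexicographically smaller subset of this size does

Answer: 2, 3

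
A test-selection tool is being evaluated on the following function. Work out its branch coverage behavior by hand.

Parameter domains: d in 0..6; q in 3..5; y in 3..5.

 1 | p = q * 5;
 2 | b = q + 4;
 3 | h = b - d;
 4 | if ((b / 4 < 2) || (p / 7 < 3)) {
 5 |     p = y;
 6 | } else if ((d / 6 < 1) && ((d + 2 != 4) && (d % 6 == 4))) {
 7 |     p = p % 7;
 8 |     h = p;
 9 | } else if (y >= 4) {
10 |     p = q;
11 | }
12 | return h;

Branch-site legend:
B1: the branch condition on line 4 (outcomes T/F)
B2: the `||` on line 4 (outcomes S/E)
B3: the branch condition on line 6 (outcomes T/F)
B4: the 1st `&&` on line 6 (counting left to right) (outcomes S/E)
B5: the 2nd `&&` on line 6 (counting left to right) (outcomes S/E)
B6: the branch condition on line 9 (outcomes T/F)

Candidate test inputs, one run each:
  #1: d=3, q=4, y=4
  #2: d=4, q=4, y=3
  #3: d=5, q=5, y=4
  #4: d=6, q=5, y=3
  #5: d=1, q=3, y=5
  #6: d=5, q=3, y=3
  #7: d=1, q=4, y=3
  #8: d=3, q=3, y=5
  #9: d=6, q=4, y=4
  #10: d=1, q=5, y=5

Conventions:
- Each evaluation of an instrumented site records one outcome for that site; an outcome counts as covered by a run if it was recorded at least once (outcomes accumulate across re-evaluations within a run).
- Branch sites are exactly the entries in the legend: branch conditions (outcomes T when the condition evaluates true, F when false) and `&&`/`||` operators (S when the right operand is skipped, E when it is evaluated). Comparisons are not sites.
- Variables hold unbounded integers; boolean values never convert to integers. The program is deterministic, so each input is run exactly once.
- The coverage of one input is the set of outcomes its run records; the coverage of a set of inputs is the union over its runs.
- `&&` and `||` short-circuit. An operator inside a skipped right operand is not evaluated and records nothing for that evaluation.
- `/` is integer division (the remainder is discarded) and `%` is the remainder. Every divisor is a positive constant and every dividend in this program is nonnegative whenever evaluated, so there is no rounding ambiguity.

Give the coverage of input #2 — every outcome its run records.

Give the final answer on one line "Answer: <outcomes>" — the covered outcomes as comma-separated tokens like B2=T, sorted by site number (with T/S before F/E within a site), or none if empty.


Simulating input #2 (d=4, q=4, y=3) step by step:
  B2->E, B1->T
collecting distinct outcomes: B1=T, B2=E
Answer: B1=T, B2=E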